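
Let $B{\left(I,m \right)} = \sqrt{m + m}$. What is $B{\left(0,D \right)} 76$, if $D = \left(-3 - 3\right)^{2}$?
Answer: $456 \sqrt{2} \approx 644.88$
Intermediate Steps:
$D = 36$ ($D = \left(-6\right)^{2} = 36$)
$B{\left(I,m \right)} = \sqrt{2} \sqrt{m}$ ($B{\left(I,m \right)} = \sqrt{2 m} = \sqrt{2} \sqrt{m}$)
$B{\left(0,D \right)} 76 = \sqrt{2} \sqrt{36} \cdot 76 = \sqrt{2} \cdot 6 \cdot 76 = 6 \sqrt{2} \cdot 76 = 456 \sqrt{2}$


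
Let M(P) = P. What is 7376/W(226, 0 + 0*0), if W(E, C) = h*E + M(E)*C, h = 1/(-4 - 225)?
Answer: -844552/113 ≈ -7473.9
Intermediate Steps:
h = -1/229 (h = 1/(-229) = -1/229 ≈ -0.0043668)
W(E, C) = -E/229 + C*E (W(E, C) = -E/229 + E*C = -E/229 + C*E)
7376/W(226, 0 + 0*0) = 7376/((226*(-1/229 + (0 + 0*0)))) = 7376/((226*(-1/229 + (0 + 0)))) = 7376/((226*(-1/229 + 0))) = 7376/((226*(-1/229))) = 7376/(-226/229) = 7376*(-229/226) = -844552/113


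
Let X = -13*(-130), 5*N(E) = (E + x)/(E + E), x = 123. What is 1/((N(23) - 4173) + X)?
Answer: -115/285472 ≈ -0.00040284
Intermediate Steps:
N(E) = (123 + E)/(10*E) (N(E) = ((E + 123)/(E + E))/5 = ((123 + E)/((2*E)))/5 = ((123 + E)*(1/(2*E)))/5 = ((123 + E)/(2*E))/5 = (123 + E)/(10*E))
X = 1690
1/((N(23) - 4173) + X) = 1/(((⅒)*(123 + 23)/23 - 4173) + 1690) = 1/(((⅒)*(1/23)*146 - 4173) + 1690) = 1/((73/115 - 4173) + 1690) = 1/(-479822/115 + 1690) = 1/(-285472/115) = -115/285472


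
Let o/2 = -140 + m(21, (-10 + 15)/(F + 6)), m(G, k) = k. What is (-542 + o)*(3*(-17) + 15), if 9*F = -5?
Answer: 1446768/49 ≈ 29526.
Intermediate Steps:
F = -5/9 (F = (⅑)*(-5) = -5/9 ≈ -0.55556)
o = -13630/49 (o = 2*(-140 + (-10 + 15)/(-5/9 + 6)) = 2*(-140 + 5/(49/9)) = 2*(-140 + 5*(9/49)) = 2*(-140 + 45/49) = 2*(-6815/49) = -13630/49 ≈ -278.16)
(-542 + o)*(3*(-17) + 15) = (-542 - 13630/49)*(3*(-17) + 15) = -40188*(-51 + 15)/49 = -40188/49*(-36) = 1446768/49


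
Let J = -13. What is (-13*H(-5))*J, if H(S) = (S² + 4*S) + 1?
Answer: 1014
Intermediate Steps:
H(S) = 1 + S² + 4*S
(-13*H(-5))*J = -13*(1 + (-5)² + 4*(-5))*(-13) = -13*(1 + 25 - 20)*(-13) = -13*6*(-13) = -78*(-13) = 1014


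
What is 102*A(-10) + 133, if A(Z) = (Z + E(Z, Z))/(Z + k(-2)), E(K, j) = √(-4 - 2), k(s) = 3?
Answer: 1951/7 - 102*I*√6/7 ≈ 278.71 - 35.693*I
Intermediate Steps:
E(K, j) = I*√6 (E(K, j) = √(-6) = I*√6)
A(Z) = (Z + I*√6)/(3 + Z) (A(Z) = (Z + I*√6)/(Z + 3) = (Z + I*√6)/(3 + Z))
102*A(-10) + 133 = 102*((-10 + I*√6)/(3 - 10)) + 133 = 102*((-10 + I*√6)/(-7)) + 133 = 102*(-(-10 + I*√6)/7) + 133 = 102*(10/7 - I*√6/7) + 133 = (1020/7 - 102*I*√6/7) + 133 = 1951/7 - 102*I*√6/7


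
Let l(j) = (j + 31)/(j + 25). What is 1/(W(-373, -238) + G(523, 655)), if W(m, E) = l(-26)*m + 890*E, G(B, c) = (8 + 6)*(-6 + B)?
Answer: -1/202717 ≈ -4.9330e-6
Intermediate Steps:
l(j) = (31 + j)/(25 + j)
G(B, c) = -84 + 14*B (G(B, c) = 14*(-6 + B) = -84 + 14*B)
W(m, E) = -5*m + 890*E (W(m, E) = ((31 - 26)/(25 - 26))*m + 890*E = (5/(-1))*m + 890*E = (-1*5)*m + 890*E = -5*m + 890*E)
1/(W(-373, -238) + G(523, 655)) = 1/((-5*(-373) + 890*(-238)) + (-84 + 14*523)) = 1/((1865 - 211820) + (-84 + 7322)) = 1/(-209955 + 7238) = 1/(-202717) = -1/202717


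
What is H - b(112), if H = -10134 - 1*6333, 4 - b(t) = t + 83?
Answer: -16276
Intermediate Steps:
b(t) = -79 - t (b(t) = 4 - (t + 83) = 4 - (83 + t) = 4 + (-83 - t) = -79 - t)
H = -16467 (H = -10134 - 6333 = -16467)
H - b(112) = -16467 - (-79 - 1*112) = -16467 - (-79 - 112) = -16467 - 1*(-191) = -16467 + 191 = -16276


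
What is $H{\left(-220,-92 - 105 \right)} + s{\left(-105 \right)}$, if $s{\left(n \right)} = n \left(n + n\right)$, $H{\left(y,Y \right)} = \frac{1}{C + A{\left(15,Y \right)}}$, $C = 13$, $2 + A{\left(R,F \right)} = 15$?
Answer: $\frac{573301}{26} \approx 22050.0$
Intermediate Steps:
$A{\left(R,F \right)} = 13$ ($A{\left(R,F \right)} = -2 + 15 = 13$)
$H{\left(y,Y \right)} = \frac{1}{26}$ ($H{\left(y,Y \right)} = \frac{1}{13 + 13} = \frac{1}{26}$)
$s{\left(n \right)} = 2 n^{2}$ ($s{\left(n \right)} = n 2 n = 2 n^{2}$)
$H{\left(-220,-92 - 105 \right)} + s{\left(-105 \right)} = \frac{1}{26} + 2 \left(-105\right)^{2} = \frac{1}{26} + 2 \cdot 11025 = \frac{1}{26} + 22050 = \frac{573301}{26}$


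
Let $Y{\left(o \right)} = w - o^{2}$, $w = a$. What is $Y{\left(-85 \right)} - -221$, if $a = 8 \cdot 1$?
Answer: $-6996$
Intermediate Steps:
$a = 8$
$w = 8$
$Y{\left(o \right)} = 8 - o^{2}$
$Y{\left(-85 \right)} - -221 = \left(8 - \left(-85\right)^{2}\right) - -221 = \left(8 - 7225\right) + \left(-24070 + 24291\right) = \left(8 - 7225\right) + 221 = -7217 + 221 = -6996$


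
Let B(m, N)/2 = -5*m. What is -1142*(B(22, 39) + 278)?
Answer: -66236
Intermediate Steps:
B(m, N) = -10*m (B(m, N) = 2*(-5*m) = -10*m)
-1142*(B(22, 39) + 278) = -1142*(-10*22 + 278) = -1142*(-220 + 278) = -1142*58 = -66236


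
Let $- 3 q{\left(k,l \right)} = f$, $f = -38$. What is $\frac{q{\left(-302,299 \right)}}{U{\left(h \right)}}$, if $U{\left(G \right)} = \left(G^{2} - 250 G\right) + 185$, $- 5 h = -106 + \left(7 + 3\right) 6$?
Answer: $- \frac{950}{152277} \approx -0.0062386$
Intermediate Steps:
$q{\left(k,l \right)} = \frac{38}{3}$ ($q{\left(k,l \right)} = \left(- \frac{1}{3}\right) \left(-38\right) = \frac{38}{3}$)
$h = \frac{46}{5}$ ($h = - \frac{-106 + \left(7 + 3\right) 6}{5} = - \frac{-106 + 10 \cdot 6}{5} = - \frac{-106 + 60}{5} = \left(- \frac{1}{5}\right) \left(-46\right) = \frac{46}{5} \approx 9.2$)
$U{\left(G \right)} = 185 + G^{2} - 250 G$
$\frac{q{\left(-302,299 \right)}}{U{\left(h \right)}} = \frac{38}{3 \left(185 + \left(\frac{46}{5}\right)^{2} - 2300\right)} = \frac{38}{3 \left(185 + \frac{2116}{25} - 2300\right)} = \frac{38}{3 \left(- \frac{50759}{25}\right)} = \frac{38}{3} \left(- \frac{25}{50759}\right) = - \frac{950}{152277}$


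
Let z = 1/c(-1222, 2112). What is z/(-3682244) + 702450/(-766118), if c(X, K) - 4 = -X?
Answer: -1585581078934459/1729293479589496 ≈ -0.91689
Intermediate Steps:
c(X, K) = 4 - X
z = 1/1226 (z = 1/(4 - 1*(-1222)) = 1/(4 + 1222) = 1/1226 ≈ 0.00081566)
z/(-3682244) + 702450/(-766118) = (1/1226)/(-3682244) + 702450/(-766118) = (1/1226)*(-1/3682244) + 702450*(-1/766118) = -1/4514431144 - 351225/383059 = -1585581078934459/1729293479589496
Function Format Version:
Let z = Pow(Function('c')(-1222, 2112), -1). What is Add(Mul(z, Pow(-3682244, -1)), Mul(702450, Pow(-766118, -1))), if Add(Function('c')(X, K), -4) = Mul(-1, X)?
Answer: Rational(-1585581078934459, 1729293479589496) ≈ -0.91689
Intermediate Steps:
Function('c')(X, K) = Add(4, Mul(-1, X))
z = Rational(1, 1226) (z = Pow(Add(4, Mul(-1, -1222)), -1) = Pow(Add(4, 1222), -1) = Pow(1226, -1) = Rational(1, 1226) ≈ 0.00081566)
Add(Mul(z, Pow(-3682244, -1)), Mul(702450, Pow(-766118, -1))) = Add(Mul(Rational(1, 1226), Pow(-3682244, -1)), Mul(702450, Pow(-766118, -1))) = Add(Mul(Rational(1, 1226), Rational(-1, 3682244)), Mul(702450, Rational(-1, 766118))) = Add(Rational(-1, 4514431144), Rational(-351225, 383059)) = Rational(-1585581078934459, 1729293479589496)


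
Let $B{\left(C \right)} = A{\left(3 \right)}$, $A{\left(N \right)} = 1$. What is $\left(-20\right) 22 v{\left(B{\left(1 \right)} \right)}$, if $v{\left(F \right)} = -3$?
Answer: $1320$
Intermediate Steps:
$B{\left(C \right)} = 1$
$\left(-20\right) 22 v{\left(B{\left(1 \right)} \right)} = \left(-20\right) 22 \left(-3\right) = \left(-440\right) \left(-3\right) = 1320$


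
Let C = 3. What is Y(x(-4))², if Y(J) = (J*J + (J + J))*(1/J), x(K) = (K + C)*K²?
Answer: 196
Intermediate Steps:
x(K) = K²*(3 + K) (x(K) = (K + 3)*K² = (3 + K)*K² = K²*(3 + K))
Y(J) = (J² + 2*J)/J
Y(x(-4))² = (2 + (-4)²*(3 - 4))² = (2 + 16*(-1))² = (2 - 16)² = (-14)² = 196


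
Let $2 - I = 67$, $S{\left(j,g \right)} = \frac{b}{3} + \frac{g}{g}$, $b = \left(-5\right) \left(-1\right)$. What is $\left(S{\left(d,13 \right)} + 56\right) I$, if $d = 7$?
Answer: $- \frac{11440}{3} \approx -3813.3$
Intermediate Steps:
$b = 5$
$S{\left(j,g \right)} = \frac{8}{3}$ ($S{\left(j,g \right)} = \frac{5}{3} + \frac{g}{g} = 5 \cdot \frac{1}{3} + 1 = \frac{5}{3} + 1 = \frac{8}{3}$)
$I = -65$ ($I = 2 - 67 = -65$)
$\left(S{\left(d,13 \right)} + 56\right) I = \left(\frac{8}{3} + 56\right) \left(-65\right) = \frac{176}{3} \left(-65\right) = - \frac{11440}{3}$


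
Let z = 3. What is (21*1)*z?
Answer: 63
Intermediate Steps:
(21*1)*z = (21*1)*3 = 21*3 = 63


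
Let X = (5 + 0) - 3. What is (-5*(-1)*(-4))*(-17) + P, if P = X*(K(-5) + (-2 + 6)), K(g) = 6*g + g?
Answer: 278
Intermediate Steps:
X = 2 (X = 5 - 3 = 2)
K(g) = 7*g
P = -62 (P = 2*(7*(-5) + (-2 + 6)) = 2*(-35 + 4) = 2*(-31) = -62)
(-5*(-1)*(-4))*(-17) + P = (-5*(-1)*(-4))*(-17) - 62 = (5*(-4))*(-17) - 62 = -20*(-17) - 62 = 340 - 62 = 278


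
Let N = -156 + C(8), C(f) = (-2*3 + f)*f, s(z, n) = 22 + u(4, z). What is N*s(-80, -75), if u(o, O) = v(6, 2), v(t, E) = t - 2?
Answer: -3640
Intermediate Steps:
v(t, E) = -2 + t
u(o, O) = 4 (u(o, O) = -2 + 6 = 4)
s(z, n) = 26 (s(z, n) = 22 + 4 = 26)
C(f) = f*(-6 + f) (C(f) = (-6 + f)*f = f*(-6 + f))
N = -140 (N = -156 + 8*(-6 + 8) = -156 + 8*2 = -156 + 16 = -140)
N*s(-80, -75) = -140*26 = -3640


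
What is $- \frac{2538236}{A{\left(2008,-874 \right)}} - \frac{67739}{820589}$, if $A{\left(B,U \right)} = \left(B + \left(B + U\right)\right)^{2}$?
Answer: $- \frac{98270680650}{289321042307} \approx -0.33966$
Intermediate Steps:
$A{\left(B,U \right)} = \left(U + 2 B\right)^{2}$
$- \frac{2538236}{A{\left(2008,-874 \right)}} - \frac{67739}{820589} = - \frac{2538236}{\left(-874 + 2 \cdot 2008\right)^{2}} - \frac{67739}{820589} = - \frac{2538236}{\left(-874 + 4016\right)^{2}} - \frac{9677}{117227} = - \frac{2538236}{3142^{2}} - \frac{9677}{117227} = - \frac{2538236}{9872164} - \frac{9677}{117227} = \left(-2538236\right) \frac{1}{9872164} - \frac{9677}{117227} = - \frac{634559}{2468041} - \frac{9677}{117227} = - \frac{98270680650}{289321042307}$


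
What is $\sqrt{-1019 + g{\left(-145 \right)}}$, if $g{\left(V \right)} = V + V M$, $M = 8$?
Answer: $2 i \sqrt{581} \approx 48.208 i$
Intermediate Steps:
$g{\left(V \right)} = 9 V$ ($g{\left(V \right)} = V + V 8 = V + 8 V = 9 V$)
$\sqrt{-1019 + g{\left(-145 \right)}} = \sqrt{-1019 + 9 \left(-145\right)} = \sqrt{-1019 - 1305} = \sqrt{-2324} = 2 i \sqrt{581}$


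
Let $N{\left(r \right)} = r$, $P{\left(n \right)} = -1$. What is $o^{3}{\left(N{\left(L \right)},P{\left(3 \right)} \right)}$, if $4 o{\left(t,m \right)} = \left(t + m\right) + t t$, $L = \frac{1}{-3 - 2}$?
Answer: $- \frac{24389}{1000000} \approx -0.024389$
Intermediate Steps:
$L = - \frac{1}{5}$ ($L = \frac{1}{-5} = - \frac{1}{5} \approx -0.2$)
$o{\left(t,m \right)} = \frac{m}{4} + \frac{t}{4} + \frac{t^{2}}{4}$ ($o{\left(t,m \right)} = \frac{\left(t + m\right) + t t}{4} = \frac{\left(m + t\right) + t^{2}}{4} = \frac{m + t + t^{2}}{4} = \frac{m}{4} + \frac{t}{4} + \frac{t^{2}}{4}$)
$o^{3}{\left(N{\left(L \right)},P{\left(3 \right)} \right)} = \left(\frac{1}{4} \left(-1\right) + \frac{1}{4} \left(- \frac{1}{5}\right) + \frac{\left(- \frac{1}{5}\right)^{2}}{4}\right)^{3} = \left(- \frac{1}{4} - \frac{1}{20} + \frac{1}{4} \cdot \frac{1}{25}\right)^{3} = \left(- \frac{1}{4} - \frac{1}{20} + \frac{1}{100}\right)^{3} = \left(- \frac{29}{100}\right)^{3} = - \frac{24389}{1000000}$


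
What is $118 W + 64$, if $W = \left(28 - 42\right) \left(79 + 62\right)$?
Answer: $-232868$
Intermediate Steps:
$W = -1974$ ($W = \left(-14\right) 141 = -1974$)
$118 W + 64 = 118 \left(-1974\right) + 64 = -232932 + 64 = -232868$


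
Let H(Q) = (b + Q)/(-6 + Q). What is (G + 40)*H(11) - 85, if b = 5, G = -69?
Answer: -889/5 ≈ -177.80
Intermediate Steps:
H(Q) = (5 + Q)/(-6 + Q)
(G + 40)*H(11) - 85 = (-69 + 40)*((5 + 11)/(-6 + 11)) - 85 = -29*16/5 - 85 = -464/5 - 85 = -889/5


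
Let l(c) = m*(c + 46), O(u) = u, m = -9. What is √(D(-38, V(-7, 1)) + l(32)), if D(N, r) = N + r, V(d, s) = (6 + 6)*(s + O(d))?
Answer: 2*I*√203 ≈ 28.496*I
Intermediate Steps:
V(d, s) = 12*d + 12*s (V(d, s) = (6 + 6)*(s + d) = 12*(d + s) = 12*d + 12*s)
l(c) = -414 - 9*c (l(c) = -9*(c + 46) = -9*(46 + c) = -414 - 9*c)
√(D(-38, V(-7, 1)) + l(32)) = √((-38 + (12*(-7) + 12*1)) + (-414 - 9*32)) = √((-38 + (-84 + 12)) + (-414 - 288)) = √((-38 - 72) - 702) = √(-110 - 702) = √(-812) = 2*I*√203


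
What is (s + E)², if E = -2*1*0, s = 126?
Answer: 15876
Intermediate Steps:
E = 0 (E = -2*0 = 0)
(s + E)² = (126 + 0)² = 126² = 15876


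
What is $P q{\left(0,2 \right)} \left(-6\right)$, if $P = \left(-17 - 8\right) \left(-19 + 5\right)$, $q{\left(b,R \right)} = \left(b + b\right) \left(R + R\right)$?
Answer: $0$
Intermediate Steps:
$q{\left(b,R \right)} = 4 R b$ ($q{\left(b,R \right)} = 2 b 2 R = 4 R b$)
$P = 350$ ($P = \left(-25\right) \left(-14\right) = 350$)
$P q{\left(0,2 \right)} \left(-6\right) = 350 \cdot 4 \cdot 2 \cdot 0 \left(-6\right) = 350 \cdot 0 \left(-6\right) = 0 \left(-6\right) = 0$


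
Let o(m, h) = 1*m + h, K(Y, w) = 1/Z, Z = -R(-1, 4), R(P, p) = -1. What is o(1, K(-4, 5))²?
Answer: 4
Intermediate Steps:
Z = 1 (Z = -1*(-1) = 1)
K(Y, w) = 1 (K(Y, w) = 1/1 = 1)
o(m, h) = h + m (o(m, h) = m + h = h + m)
o(1, K(-4, 5))² = (1 + 1)² = 2² = 4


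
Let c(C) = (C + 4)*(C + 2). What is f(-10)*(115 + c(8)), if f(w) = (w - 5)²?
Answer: 52875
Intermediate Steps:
f(w) = (-5 + w)²
c(C) = (2 + C)*(4 + C) (c(C) = (4 + C)*(2 + C) = (2 + C)*(4 + C))
f(-10)*(115 + c(8)) = (-5 - 10)²*(115 + (8 + 8² + 6*8)) = (-15)²*(115 + (8 + 64 + 48)) = 225*(115 + 120) = 225*235 = 52875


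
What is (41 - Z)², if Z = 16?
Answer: 625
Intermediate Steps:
(41 - Z)² = (41 - 1*16)² = (41 - 16)² = 25² = 625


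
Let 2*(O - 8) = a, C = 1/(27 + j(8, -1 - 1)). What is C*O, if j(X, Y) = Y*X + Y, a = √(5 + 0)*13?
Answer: 8/9 + 13*√5/18 ≈ 2.5038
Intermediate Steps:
a = 13*√5 (a = √5*13 = 13*√5 ≈ 29.069)
j(X, Y) = Y + X*Y (j(X, Y) = X*Y + Y = Y + X*Y)
C = ⅑ (C = 1/(27 + (-1 - 1)*(1 + 8)) = 1/(27 - 2*9) = 1/(27 - 18) = 1/9 = ⅑ ≈ 0.11111)
O = 8 + 13*√5/2 (O = 8 + (13*√5)/2 = 8 + 13*√5/2 ≈ 22.534)
C*O = (8 + 13*√5/2)/9 = 8/9 + 13*√5/18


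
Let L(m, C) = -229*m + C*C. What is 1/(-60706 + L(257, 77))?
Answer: -1/113630 ≈ -8.8005e-6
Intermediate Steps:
L(m, C) = C**2 - 229*m (L(m, C) = -229*m + C**2 = C**2 - 229*m)
1/(-60706 + L(257, 77)) = 1/(-60706 + (77**2 - 229*257)) = 1/(-60706 + (5929 - 58853)) = 1/(-60706 - 52924) = 1/(-113630) = -1/113630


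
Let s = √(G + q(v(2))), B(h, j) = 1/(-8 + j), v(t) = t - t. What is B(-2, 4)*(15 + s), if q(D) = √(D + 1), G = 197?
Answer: -15/4 - 3*√22/4 ≈ -7.2678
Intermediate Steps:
v(t) = 0
q(D) = √(1 + D)
s = 3*√22 (s = √(197 + √(1 + 0)) = √(197 + √1) = √(197 + 1) = √198 = 3*√22 ≈ 14.071)
B(-2, 4)*(15 + s) = (15 + 3*√22)/(-8 + 4) = (15 + 3*√22)/(-4) = -(15 + 3*√22)/4 = -15/4 - 3*√22/4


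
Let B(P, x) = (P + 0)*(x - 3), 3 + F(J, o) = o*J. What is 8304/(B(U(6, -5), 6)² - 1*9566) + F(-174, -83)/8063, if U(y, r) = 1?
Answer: 71038371/77058091 ≈ 0.92188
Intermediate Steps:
F(J, o) = -3 + J*o (F(J, o) = -3 + o*J = -3 + J*o)
B(P, x) = P*(-3 + x)
8304/(B(U(6, -5), 6)² - 1*9566) + F(-174, -83)/8063 = 8304/((1*(-3 + 6))² - 1*9566) + (-3 - 174*(-83))/8063 = 8304/((1*3)² - 9566) + (-3 + 14442)*(1/8063) = 8304/(3² - 9566) + 14439*(1/8063) = 8304/(9 - 9566) + 14439/8063 = 8304/(-9557) + 14439/8063 = 8304*(-1/9557) + 14439/8063 = -8304/9557 + 14439/8063 = 71038371/77058091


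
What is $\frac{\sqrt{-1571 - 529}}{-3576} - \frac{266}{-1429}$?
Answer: $\frac{266}{1429} - \frac{5 i \sqrt{21}}{1788} \approx 0.18614 - 0.012815 i$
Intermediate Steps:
$\frac{\sqrt{-1571 - 529}}{-3576} - \frac{266}{-1429} = \sqrt{-2100} \left(- \frac{1}{3576}\right) - - \frac{266}{1429} = 10 i \sqrt{21} \left(- \frac{1}{3576}\right) + \frac{266}{1429} = - \frac{5 i \sqrt{21}}{1788} + \frac{266}{1429} = \frac{266}{1429} - \frac{5 i \sqrt{21}}{1788}$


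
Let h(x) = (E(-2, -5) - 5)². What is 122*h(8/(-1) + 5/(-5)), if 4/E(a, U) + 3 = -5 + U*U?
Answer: 800442/289 ≈ 2769.7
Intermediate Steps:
E(a, U) = 4/(-8 + U²) (E(a, U) = 4/(-3 + (-5 + U*U)) = 4/(-3 + (-5 + U²)) = 4/(-8 + U²))
h(x) = 6561/289 (h(x) = (4/(-8 + (-5)²) - 5)² = (4/(-8 + 25) - 5)² = (4/17 - 5)² = (-81/17)² = 6561/289)
122*h(8/(-1) + 5/(-5)) = 122*(6561/289) = 800442/289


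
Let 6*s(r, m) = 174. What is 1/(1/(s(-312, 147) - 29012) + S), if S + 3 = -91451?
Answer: -28983/2650611283 ≈ -1.0934e-5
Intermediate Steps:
S = -91454 (S = -3 - 91451 = -91454)
s(r, m) = 29 (s(r, m) = (⅙)*174 = 29)
1/(1/(s(-312, 147) - 29012) + S) = 1/(1/(29 - 29012) - 91454) = 1/(1/(-28983) - 91454) = 1/(-1/28983 - 91454) = 1/(-2650611283/28983) = -28983/2650611283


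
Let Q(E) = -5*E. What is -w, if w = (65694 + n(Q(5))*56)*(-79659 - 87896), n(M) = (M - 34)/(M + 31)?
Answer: 32745273650/3 ≈ 1.0915e+10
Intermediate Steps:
n(M) = (-34 + M)/(31 + M)
w = -32745273650/3 (w = (65694 + ((-34 - 5*5)/(31 - 5*5))*56)*(-79659 - 87896) = (65694 + ((-34 - 25)/(31 - 25))*56)*(-167555) = (65694 + (-59/6)*56)*(-167555) = (65694 + ((1/6)*(-59))*56)*(-167555) = (65694 - 59/6*56)*(-167555) = (65694 - 1652/3)*(-167555) = (195430/3)*(-167555) = -32745273650/3 ≈ -1.0915e+10)
-w = -1*(-32745273650/3) = 32745273650/3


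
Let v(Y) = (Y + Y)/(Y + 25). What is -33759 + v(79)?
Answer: -1755389/52 ≈ -33758.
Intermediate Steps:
v(Y) = 2*Y/(25 + Y) (v(Y) = (2*Y)/(25 + Y) = 2*Y/(25 + Y))
-33759 + v(79) = -33759 + 2*79/(25 + 79) = -33759 + 2*79/104 = -33759 + 2*79*(1/104) = -33759 + 79/52 = -1755389/52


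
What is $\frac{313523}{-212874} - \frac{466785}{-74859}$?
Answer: $\frac{25298790611}{5311844922} \approx 4.7627$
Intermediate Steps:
$\frac{313523}{-212874} - \frac{466785}{-74859} = 313523 \left(- \frac{1}{212874}\right) - - \frac{155595}{24953} = - \frac{313523}{212874} + \frac{155595}{24953} = \frac{25298790611}{5311844922}$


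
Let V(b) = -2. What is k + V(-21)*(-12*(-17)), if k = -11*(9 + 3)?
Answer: -540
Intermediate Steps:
k = -132 (k = -11*12 = -132)
k + V(-21)*(-12*(-17)) = -132 - (-24)*(-17) = -132 - 2*204 = -132 - 408 = -540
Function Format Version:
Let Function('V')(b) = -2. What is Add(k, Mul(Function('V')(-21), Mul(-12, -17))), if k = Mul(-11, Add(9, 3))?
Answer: -540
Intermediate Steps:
k = -132 (k = Mul(-11, 12) = -132)
Add(k, Mul(Function('V')(-21), Mul(-12, -17))) = Add(-132, Mul(-2, Mul(-12, -17))) = Add(-132, Mul(-2, 204)) = Add(-132, -408) = -540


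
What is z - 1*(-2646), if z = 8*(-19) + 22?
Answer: 2516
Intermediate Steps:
z = -130 (z = -152 + 22 = -130)
z - 1*(-2646) = -130 - 1*(-2646) = -130 + 2646 = 2516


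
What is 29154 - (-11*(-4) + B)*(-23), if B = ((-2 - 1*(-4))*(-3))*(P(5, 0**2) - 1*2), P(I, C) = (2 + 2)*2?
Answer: 29338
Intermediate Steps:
P(I, C) = 8 (P(I, C) = 4*2 = 8)
B = -36 (B = ((-2 - 1*(-4))*(-3))*(8 - 1*2) = ((-2 + 4)*(-3))*(8 - 2) = (2*(-3))*6 = -6*6 = -36)
29154 - (-11*(-4) + B)*(-23) = 29154 - (-11*(-4) - 36)*(-23) = 29154 - (44 - 36)*(-23) = 29154 - 8*(-23) = 29154 - 1*(-184) = 29154 + 184 = 29338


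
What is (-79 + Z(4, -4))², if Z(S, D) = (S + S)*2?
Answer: 3969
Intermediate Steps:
Z(S, D) = 4*S (Z(S, D) = (2*S)*2 = 4*S)
(-79 + Z(4, -4))² = (-79 + 4*4)² = (-79 + 16)² = (-63)² = 3969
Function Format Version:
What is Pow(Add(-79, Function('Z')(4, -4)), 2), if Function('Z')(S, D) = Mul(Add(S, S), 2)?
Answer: 3969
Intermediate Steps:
Function('Z')(S, D) = Mul(4, S) (Function('Z')(S, D) = Mul(Mul(2, S), 2) = Mul(4, S))
Pow(Add(-79, Function('Z')(4, -4)), 2) = Pow(Add(-79, Mul(4, 4)), 2) = Pow(Add(-79, 16), 2) = Pow(-63, 2) = 3969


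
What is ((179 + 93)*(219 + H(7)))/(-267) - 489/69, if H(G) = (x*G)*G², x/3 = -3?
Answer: 5966229/2047 ≈ 2914.6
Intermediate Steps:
x = -9 (x = 3*(-3) = -9)
H(G) = -9*G³ (H(G) = (-9*G)*G² = -9*G³)
((179 + 93)*(219 + H(7)))/(-267) - 489/69 = ((179 + 93)*(219 - 9*7³))/(-267) - 489/69 = (272*(219 - 9*343))*(-1/267) - 489*1/69 = (272*(219 - 3087))*(-1/267) - 163/23 = (272*(-2868))*(-1/267) - 163/23 = -780096*(-1/267) - 163/23 = 260032/89 - 163/23 = 5966229/2047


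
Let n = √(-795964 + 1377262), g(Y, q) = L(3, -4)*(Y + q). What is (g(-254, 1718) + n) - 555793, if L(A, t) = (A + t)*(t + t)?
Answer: -544081 + √581298 ≈ -5.4332e+5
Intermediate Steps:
L(A, t) = 2*t*(A + t) (L(A, t) = (A + t)*(2*t) = 2*t*(A + t))
g(Y, q) = 8*Y + 8*q (g(Y, q) = (2*(-4)*(3 - 4))*(Y + q) = (2*(-4)*(-1))*(Y + q) = 8*(Y + q) = 8*Y + 8*q)
n = √581298 ≈ 762.43
(g(-254, 1718) + n) - 555793 = ((8*(-254) + 8*1718) + √581298) - 555793 = ((-2032 + 13744) + √581298) - 555793 = (11712 + √581298) - 555793 = -544081 + √581298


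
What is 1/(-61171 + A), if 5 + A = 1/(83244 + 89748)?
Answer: -172992/10582958591 ≈ -1.6346e-5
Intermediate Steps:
A = -864959/172992 (A = -5 + 1/(83244 + 89748) = -5 + 1/172992 = -864959/172992 ≈ -5.0000)
1/(-61171 + A) = 1/(-61171 - 864959/172992) = 1/(-10582958591/172992) = -172992/10582958591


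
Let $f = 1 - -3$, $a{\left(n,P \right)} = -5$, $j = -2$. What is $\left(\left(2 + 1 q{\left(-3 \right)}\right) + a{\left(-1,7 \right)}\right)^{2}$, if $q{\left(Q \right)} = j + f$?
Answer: $1$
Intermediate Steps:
$f = 4$ ($f = 1 + 3 = 4$)
$q{\left(Q \right)} = 2$ ($q{\left(Q \right)} = -2 + 4 = 2$)
$\left(\left(2 + 1 q{\left(-3 \right)}\right) + a{\left(-1,7 \right)}\right)^{2} = \left(\left(2 + 1 \cdot 2\right) - 5\right)^{2} = \left(\left(2 + 2\right) - 5\right)^{2} = \left(4 - 5\right)^{2} = \left(-1\right)^{2} = 1$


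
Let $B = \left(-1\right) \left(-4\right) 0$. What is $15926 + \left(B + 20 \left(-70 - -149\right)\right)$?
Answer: $17506$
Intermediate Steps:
$B = 0$ ($B = 4 \cdot 0 = 0$)
$15926 + \left(B + 20 \left(-70 - -149\right)\right) = 15926 + \left(0 + 20 \left(-70 - -149\right)\right) = 15926 + \left(0 + 20 \left(-70 + 149\right)\right) = 15926 + \left(0 + 20 \cdot 79\right) = 15926 + \left(0 + 1580\right) = 15926 + 1580 = 17506$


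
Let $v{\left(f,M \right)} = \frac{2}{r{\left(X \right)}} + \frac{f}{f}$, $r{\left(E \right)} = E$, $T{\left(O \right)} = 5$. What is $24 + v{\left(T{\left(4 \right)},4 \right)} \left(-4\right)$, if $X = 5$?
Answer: $\frac{92}{5} \approx 18.4$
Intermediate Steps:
$v{\left(f,M \right)} = \frac{7}{5}$ ($v{\left(f,M \right)} = \frac{2}{5} + \frac{f}{f} = 2 \cdot \frac{1}{5} + 1 = \frac{2}{5} + 1 = \frac{7}{5}$)
$24 + v{\left(T{\left(4 \right)},4 \right)} \left(-4\right) = 24 + \frac{7}{5} \left(-4\right) = 24 - \frac{28}{5} = \frac{92}{5}$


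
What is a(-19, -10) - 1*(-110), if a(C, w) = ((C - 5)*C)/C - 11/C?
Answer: 1645/19 ≈ 86.579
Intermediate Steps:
a(C, w) = -5 + C - 11/C (a(C, w) = ((-5 + C)*C)/C - 11/C = (C*(-5 + C))/C - 11/C = (-5 + C) - 11/C = -5 + C - 11/C)
a(-19, -10) - 1*(-110) = (-5 - 19 - 11/(-19)) - 1*(-110) = (-5 - 19 - 11*(-1/19)) + 110 = (-5 - 19 + 11/19) + 110 = -445/19 + 110 = 1645/19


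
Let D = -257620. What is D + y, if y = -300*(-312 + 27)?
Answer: -172120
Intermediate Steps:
y = 85500 (y = -300*(-285) = 85500)
D + y = -257620 + 85500 = -172120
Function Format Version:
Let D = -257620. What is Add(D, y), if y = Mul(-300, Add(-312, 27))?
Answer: -172120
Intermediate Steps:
y = 85500 (y = Mul(-300, -285) = 85500)
Add(D, y) = Add(-257620, 85500) = -172120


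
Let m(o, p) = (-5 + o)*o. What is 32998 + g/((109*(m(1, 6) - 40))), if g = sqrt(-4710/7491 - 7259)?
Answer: 32998 - I*sqrt(45263850621)/11975612 ≈ 32998.0 - 0.017766*I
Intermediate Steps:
m(o, p) = o*(-5 + o)
g = I*sqrt(45263850621)/2497 (g = sqrt(-4710*1/7491 - 7259) = sqrt(-1570/2497 - 7259) = sqrt(-18127293/2497) = I*sqrt(45263850621)/2497 ≈ 85.203*I)
32998 + g/((109*(m(1, 6) - 40))) = 32998 + (I*sqrt(45263850621)/2497)/((109*(1*(-5 + 1) - 40))) = 32998 + (I*sqrt(45263850621)/2497)/((109*(1*(-4) - 40))) = 32998 + (I*sqrt(45263850621)/2497)/((109*(-4 - 40))) = 32998 + (I*sqrt(45263850621)/2497)/((109*(-44))) = 32998 + (I*sqrt(45263850621)/2497)/(-4796) = 32998 + (I*sqrt(45263850621)/2497)*(-1/4796) = 32998 - I*sqrt(45263850621)/11975612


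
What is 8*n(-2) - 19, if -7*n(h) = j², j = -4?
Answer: -261/7 ≈ -37.286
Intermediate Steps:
n(h) = -16/7 (n(h) = -⅐*(-4)² = -⅐*16 = -16/7)
8*n(-2) - 19 = 8*(-16/7) - 19 = -128/7 - 19 = -261/7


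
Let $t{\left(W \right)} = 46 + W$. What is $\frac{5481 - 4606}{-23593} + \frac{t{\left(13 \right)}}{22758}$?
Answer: $- \frac{18521263}{536929494} \approx -0.034495$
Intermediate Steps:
$\frac{5481 - 4606}{-23593} + \frac{t{\left(13 \right)}}{22758} = \frac{5481 - 4606}{-23593} + \frac{46 + 13}{22758} = 875 \left(- \frac{1}{23593}\right) + 59 \cdot \frac{1}{22758} = - \frac{875}{23593} + \frac{59}{22758} = - \frac{18521263}{536929494}$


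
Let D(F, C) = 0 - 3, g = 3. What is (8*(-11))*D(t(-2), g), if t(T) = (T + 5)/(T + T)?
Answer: 264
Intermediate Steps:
t(T) = (5 + T)/(2*T) (t(T) = (5 + T)/((2*T)) = (5 + T)*(1/(2*T)) = (5 + T)/(2*T))
D(F, C) = -3
(8*(-11))*D(t(-2), g) = (8*(-11))*(-3) = -88*(-3) = 264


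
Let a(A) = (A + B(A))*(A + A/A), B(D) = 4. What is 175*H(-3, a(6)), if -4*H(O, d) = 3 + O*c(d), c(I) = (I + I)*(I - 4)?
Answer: 4850475/4 ≈ 1.2126e+6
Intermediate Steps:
a(A) = (1 + A)*(4 + A) (a(A) = (A + 4)*(A + A/A) = (4 + A)*(A + 1) = (4 + A)*(1 + A) = (1 + A)*(4 + A))
c(I) = 2*I*(-4 + I) (c(I) = (2*I)*(-4 + I) = 2*I*(-4 + I))
H(O, d) = -¾ - O*d*(-4 + d)/2 (H(O, d) = -(3 + O*(2*d*(-4 + d)))/4 = -(3 + 2*O*d*(-4 + d))/4 = -¾ - O*d*(-4 + d)/2)
175*H(-3, a(6)) = 175*(-¾ - ½*(-3)*(4 + 6² + 5*6)*(-4 + (4 + 6² + 5*6))) = 175*(-¾ - ½*(-3)*(4 + 36 + 30)*(-4 + (4 + 36 + 30))) = 175*(-¾ - ½*(-3)*70*(-4 + 70)) = 175*(-¾ - ½*(-3)*70*66) = 175*(-¾ + 6930) = 175*(27717/4) = 4850475/4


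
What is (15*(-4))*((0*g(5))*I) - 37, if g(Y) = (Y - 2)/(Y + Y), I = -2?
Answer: -37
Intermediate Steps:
g(Y) = (-2 + Y)/(2*Y) (g(Y) = (-2 + Y)/((2*Y)) = (-2 + Y)*(1/(2*Y)) = (-2 + Y)/(2*Y))
(15*(-4))*((0*g(5))*I) - 37 = (15*(-4))*((0*((½)*(-2 + 5)/5))*(-2)) - 37 = -60*0*((½)*(⅕)*3)*(-2) - 37 = -60*0*(3/10)*(-2) - 37 = -0*(-2) - 37 = -60*0 - 37 = 0 - 37 = -37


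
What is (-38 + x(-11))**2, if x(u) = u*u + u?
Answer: 5184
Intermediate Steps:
x(u) = u + u**2 (x(u) = u**2 + u = u + u**2)
(-38 + x(-11))**2 = (-38 - 11*(1 - 11))**2 = (-38 - 11*(-10))**2 = (-38 + 110)**2 = 72**2 = 5184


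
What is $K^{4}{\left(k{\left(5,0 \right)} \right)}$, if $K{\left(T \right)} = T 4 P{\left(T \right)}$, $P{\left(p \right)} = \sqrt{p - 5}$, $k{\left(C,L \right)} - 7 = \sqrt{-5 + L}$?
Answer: $-6552576 + 663552 i \sqrt{5} \approx -6.5526 \cdot 10^{6} + 1.4837 \cdot 10^{6} i$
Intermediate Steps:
$k{\left(C,L \right)} = 7 + \sqrt{-5 + L}$
$P{\left(p \right)} = \sqrt{-5 + p}$
$K{\left(T \right)} = 4 T \sqrt{-5 + T}$ ($K{\left(T \right)} = T 4 \sqrt{-5 + T} = 4 T \sqrt{-5 + T}$)
$K^{4}{\left(k{\left(5,0 \right)} \right)} = \left(4 \left(7 + \sqrt{-5 + 0}\right) \sqrt{-5 + \left(7 + \sqrt{-5 + 0}\right)}\right)^{4} = \left(4 \left(7 + \sqrt{-5}\right) \sqrt{-5 + \left(7 + \sqrt{-5}\right)}\right)^{4} = \left(4 \left(7 + i \sqrt{5}\right) \sqrt{-5 + \left(7 + i \sqrt{5}\right)}\right)^{4} = \left(4 \left(7 + i \sqrt{5}\right) \sqrt{2 + i \sqrt{5}}\right)^{4} = \left(4 \sqrt{2 + i \sqrt{5}} \left(7 + i \sqrt{5}\right)\right)^{4} = 256 \left(2 + i \sqrt{5}\right)^{2} \left(7 + i \sqrt{5}\right)^{4}$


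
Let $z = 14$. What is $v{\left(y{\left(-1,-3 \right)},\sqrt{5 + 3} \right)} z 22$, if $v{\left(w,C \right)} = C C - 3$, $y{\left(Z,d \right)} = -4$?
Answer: $1540$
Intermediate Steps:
$v{\left(w,C \right)} = -3 + C^{2}$ ($v{\left(w,C \right)} = C^{2} - 3 = -3 + C^{2}$)
$v{\left(y{\left(-1,-3 \right)},\sqrt{5 + 3} \right)} z 22 = \left(-3 + \left(\sqrt{5 + 3}\right)^{2}\right) 14 \cdot 22 = \left(-3 + \left(\sqrt{8}\right)^{2}\right) 14 \cdot 22 = \left(-3 + \left(2 \sqrt{2}\right)^{2}\right) 14 \cdot 22 = \left(-3 + 8\right) 14 \cdot 22 = 5 \cdot 14 \cdot 22 = 70 \cdot 22 = 1540$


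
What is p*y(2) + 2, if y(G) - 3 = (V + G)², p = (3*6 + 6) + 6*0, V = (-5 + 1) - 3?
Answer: 674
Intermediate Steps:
V = -7 (V = -4 - 3 = -7)
p = 24 (p = (18 + 6) + 0 = 24 + 0 = 24)
y(G) = 3 + (-7 + G)²
p*y(2) + 2 = 24*(3 + (-7 + 2)²) + 2 = 24*(3 + (-5)²) + 2 = 24*(3 + 25) + 2 = 24*28 + 2 = 672 + 2 = 674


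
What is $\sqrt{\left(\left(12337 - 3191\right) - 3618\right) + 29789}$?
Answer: $\sqrt{35317} \approx 187.93$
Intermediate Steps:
$\sqrt{\left(\left(12337 - 3191\right) - 3618\right) + 29789} = \sqrt{\left(9146 - 3618\right) + 29789} = \sqrt{5528 + 29789} = \sqrt{35317}$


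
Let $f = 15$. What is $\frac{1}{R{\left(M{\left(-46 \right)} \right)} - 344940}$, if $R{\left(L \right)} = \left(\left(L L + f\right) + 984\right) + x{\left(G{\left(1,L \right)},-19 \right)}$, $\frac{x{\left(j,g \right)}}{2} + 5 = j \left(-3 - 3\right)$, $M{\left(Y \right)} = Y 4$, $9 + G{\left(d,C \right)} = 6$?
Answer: $- \frac{1}{310059} \approx -3.2252 \cdot 10^{-6}$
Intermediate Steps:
$G{\left(d,C \right)} = -3$ ($G{\left(d,C \right)} = -9 + 6 = -3$)
$M{\left(Y \right)} = 4 Y$
$x{\left(j,g \right)} = -10 - 12 j$ ($x{\left(j,g \right)} = -10 + 2 j \left(-3 - 3\right) = -10 + 2 j \left(-6\right) = -10 + 2 \left(- 6 j\right) = -10 - 12 j$)
$R{\left(L \right)} = 1025 + L^{2}$ ($R{\left(L \right)} = \left(\left(L L + 15\right) + 984\right) - -26 = \left(\left(L^{2} + 15\right) + 984\right) + \left(-10 + 36\right) = \left(\left(15 + L^{2}\right) + 984\right) + 26 = \left(999 + L^{2}\right) + 26 = 1025 + L^{2}$)
$\frac{1}{R{\left(M{\left(-46 \right)} \right)} - 344940} = \frac{1}{\left(1025 + \left(4 \left(-46\right)\right)^{2}\right) - 344940} = \frac{1}{\left(1025 + \left(-184\right)^{2}\right) - 344940} = \frac{1}{\left(1025 + 33856\right) - 344940} = \frac{1}{34881 - 344940} = \frac{1}{-310059} = - \frac{1}{310059}$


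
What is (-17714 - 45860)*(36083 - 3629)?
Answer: -2063230596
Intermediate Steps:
(-17714 - 45860)*(36083 - 3629) = -63574*32454 = -2063230596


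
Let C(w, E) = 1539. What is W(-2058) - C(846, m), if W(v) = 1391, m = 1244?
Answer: -148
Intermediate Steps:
W(-2058) - C(846, m) = 1391 - 1*1539 = 1391 - 1539 = -148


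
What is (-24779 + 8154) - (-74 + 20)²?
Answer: -19541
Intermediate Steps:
(-24779 + 8154) - (-74 + 20)² = -16625 - 1*(-54)² = -16625 - 1*2916 = -16625 - 2916 = -19541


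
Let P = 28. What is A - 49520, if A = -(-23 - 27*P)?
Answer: -48741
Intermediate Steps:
A = 779 (A = -(-23 - 27*28) = -(-23 - 756) = -1*(-779) = 779)
A - 49520 = 779 - 49520 = -48741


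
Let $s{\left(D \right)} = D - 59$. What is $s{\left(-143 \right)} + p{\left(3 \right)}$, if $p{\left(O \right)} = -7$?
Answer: $-209$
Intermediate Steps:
$s{\left(D \right)} = -59 + D$
$s{\left(-143 \right)} + p{\left(3 \right)} = \left(-59 - 143\right) - 7 = -202 - 7 = -209$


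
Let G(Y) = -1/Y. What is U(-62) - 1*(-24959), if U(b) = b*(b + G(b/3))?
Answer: 28800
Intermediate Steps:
U(b) = b*(b - 3/b) (U(b) = b*(b - 1/(b/3)) = b*(b - 3/b))
U(-62) - 1*(-24959) = (-3 + (-62)**2) - 1*(-24959) = (-3 + 3844) + 24959 = 3841 + 24959 = 28800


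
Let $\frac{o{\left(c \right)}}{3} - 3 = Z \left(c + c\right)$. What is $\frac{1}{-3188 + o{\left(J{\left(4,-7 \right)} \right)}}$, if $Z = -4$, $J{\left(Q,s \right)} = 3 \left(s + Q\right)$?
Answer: $- \frac{1}{2963} \approx -0.0003375$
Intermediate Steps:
$J{\left(Q,s \right)} = 3 Q + 3 s$ ($J{\left(Q,s \right)} = 3 \left(Q + s\right) = 3 Q + 3 s$)
$o{\left(c \right)} = 9 - 24 c$ ($o{\left(c \right)} = 9 + 3 \left(- 4 \left(c + c\right)\right) = 9 + 3 \left(- 4 \cdot 2 c\right) = 9 + 3 \left(- 8 c\right) = 9 - 24 c$)
$\frac{1}{-3188 + o{\left(J{\left(4,-7 \right)} \right)}} = \frac{1}{-3188 - \left(-9 + 24 \left(3 \cdot 4 + 3 \left(-7\right)\right)\right)} = \frac{1}{-3188 - \left(-9 + 24 \left(12 - 21\right)\right)} = \frac{1}{-3188 + \left(9 - -216\right)} = \frac{1}{-3188 + \left(9 + 216\right)} = \frac{1}{-3188 + 225} = \frac{1}{-2963} = - \frac{1}{2963}$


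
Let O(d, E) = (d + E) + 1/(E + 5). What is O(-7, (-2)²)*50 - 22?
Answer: -1498/9 ≈ -166.44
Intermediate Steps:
O(d, E) = E + d + 1/(5 + E) (O(d, E) = (E + d) + 1/(5 + E) = E + d + 1/(5 + E))
O(-7, (-2)²)*50 - 22 = ((1 + ((-2)²)² + 5*(-2)² + 5*(-7) + (-2)²*(-7))/(5 + (-2)²))*50 - 22 = ((1 + 4² + 5*4 - 35 + 4*(-7))/(5 + 4))*50 - 22 = ((1 + 16 + 20 - 35 - 28)/9)*50 - 22 = ((⅑)*(-26))*50 - 22 = -26/9*50 - 22 = -1300/9 - 22 = -1498/9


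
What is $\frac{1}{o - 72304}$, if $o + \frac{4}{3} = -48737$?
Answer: $- \frac{3}{363127} \approx -8.2616 \cdot 10^{-6}$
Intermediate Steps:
$o = - \frac{146215}{3}$ ($o = - \frac{4}{3} - 48737 = - \frac{146215}{3} \approx -48738.0$)
$\frac{1}{o - 72304} = \frac{1}{- \frac{146215}{3} - 72304} = \frac{1}{- \frac{363127}{3}} = - \frac{3}{363127}$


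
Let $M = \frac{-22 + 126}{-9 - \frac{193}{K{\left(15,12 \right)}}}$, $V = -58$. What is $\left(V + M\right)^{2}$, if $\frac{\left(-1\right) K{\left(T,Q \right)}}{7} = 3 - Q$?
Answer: $\frac{40056241}{9025} \approx 4438.4$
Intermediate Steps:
$K{\left(T,Q \right)} = -21 + 7 Q$ ($K{\left(T,Q \right)} = - 7 \left(3 - Q\right) = -21 + 7 Q$)
$M = - \frac{819}{95}$ ($M = \frac{-22 + 126}{-9 - \frac{193}{-21 + 7 \cdot 12}} = \frac{104}{-9 - \frac{193}{-21 + 84}} = \frac{104}{-9 - \frac{193}{63}} = \frac{104}{- \frac{760}{63}} = 104 \left(- \frac{63}{760}\right) = - \frac{819}{95} \approx -8.621$)
$\left(V + M\right)^{2} = \left(-58 - \frac{819}{95}\right)^{2} = \left(- \frac{6329}{95}\right)^{2} = \frac{40056241}{9025}$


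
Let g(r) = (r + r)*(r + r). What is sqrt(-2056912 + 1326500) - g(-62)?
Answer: -15376 + 2*I*sqrt(182603) ≈ -15376.0 + 854.64*I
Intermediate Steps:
g(r) = 4*r**2 (g(r) = (2*r)*(2*r) = 4*r**2)
sqrt(-2056912 + 1326500) - g(-62) = sqrt(-2056912 + 1326500) - 4*(-62)**2 = sqrt(-730412) - 4*3844 = 2*I*sqrt(182603) - 1*15376 = 2*I*sqrt(182603) - 15376 = -15376 + 2*I*sqrt(182603)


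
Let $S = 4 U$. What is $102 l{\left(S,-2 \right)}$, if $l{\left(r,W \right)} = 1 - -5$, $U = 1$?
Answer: $612$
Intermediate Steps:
$S = 4$ ($S = 4 \cdot 1 = 4$)
$l{\left(r,W \right)} = 6$ ($l{\left(r,W \right)} = 1 + 5 = 6$)
$102 l{\left(S,-2 \right)} = 102 \cdot 6 = 612$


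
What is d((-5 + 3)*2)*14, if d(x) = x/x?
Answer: 14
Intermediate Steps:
d(x) = 1
d((-5 + 3)*2)*14 = 1*14 = 14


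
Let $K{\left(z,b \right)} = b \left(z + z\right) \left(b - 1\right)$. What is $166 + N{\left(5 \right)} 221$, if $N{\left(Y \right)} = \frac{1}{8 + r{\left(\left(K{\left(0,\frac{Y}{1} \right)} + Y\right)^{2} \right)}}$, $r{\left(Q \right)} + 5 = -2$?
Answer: $387$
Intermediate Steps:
$K{\left(z,b \right)} = 2 b z \left(-1 + b\right)$ ($K{\left(z,b \right)} = b 2 z \left(-1 + b\right) = 2 b z \left(-1 + b\right)$)
$r{\left(Q \right)} = -7$ ($r{\left(Q \right)} = -5 - 2 = -7$)
$N{\left(Y \right)} = 1$ ($N{\left(Y \right)} = \frac{1}{8 - 7} = 1^{-1} = 1$)
$166 + N{\left(5 \right)} 221 = 166 + 1 \cdot 221 = 166 + 221 = 387$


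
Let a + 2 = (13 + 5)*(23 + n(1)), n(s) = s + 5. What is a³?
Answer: 140608000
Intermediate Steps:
n(s) = 5 + s
a = 520 (a = -2 + (13 + 5)*(23 + (5 + 1)) = -2 + 18*(23 + 6) = -2 + 18*29 = -2 + 522 = 520)
a³ = 520³ = 140608000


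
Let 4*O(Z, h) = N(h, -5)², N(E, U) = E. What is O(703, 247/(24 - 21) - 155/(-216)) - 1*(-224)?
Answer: 363611497/186624 ≈ 1948.4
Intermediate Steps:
O(Z, h) = h²/4
O(703, 247/(24 - 21) - 155/(-216)) - 1*(-224) = (247/(24 - 21) - 155/(-216))²/4 - 1*(-224) = (247/3 - 155*(-1/216))²/4 + 224 = (247*(⅓) + 155/216)²/4 + 224 = (247/3 + 155/216)²/4 + 224 = (17939/216)²/4 + 224 = (¼)*(321807721/46656) + 224 = 321807721/186624 + 224 = 363611497/186624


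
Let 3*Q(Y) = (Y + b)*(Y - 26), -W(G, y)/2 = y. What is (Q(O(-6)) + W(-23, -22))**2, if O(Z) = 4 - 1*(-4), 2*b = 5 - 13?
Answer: 400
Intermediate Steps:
b = -4 (b = (5 - 13)/2 = (1/2)*(-8) = -4)
O(Z) = 8 (O(Z) = 4 + 4 = 8)
W(G, y) = -2*y
Q(Y) = (-26 + Y)*(-4 + Y)/3 (Q(Y) = ((Y - 4)*(Y - 26))/3 = ((-4 + Y)*(-26 + Y))/3 = ((-26 + Y)*(-4 + Y))/3 = (-26 + Y)*(-4 + Y)/3)
(Q(O(-6)) + W(-23, -22))**2 = ((104/3 - 10*8 + (1/3)*8**2) - 2*(-22))**2 = ((104/3 - 80 + (1/3)*64) + 44)**2 = ((104/3 - 80 + 64/3) + 44)**2 = (-24 + 44)**2 = 20**2 = 400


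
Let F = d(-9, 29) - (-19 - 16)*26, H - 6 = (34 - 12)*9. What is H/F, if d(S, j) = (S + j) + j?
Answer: 204/959 ≈ 0.21272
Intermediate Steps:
d(S, j) = S + 2*j
H = 204 (H = 6 + (34 - 12)*9 = 6 + 22*9 = 6 + 198 = 204)
F = 959 (F = (-9 + 2*29) - (-19 - 16)*26 = (-9 + 58) - (-35)*26 = 49 - 1*(-910) = 49 + 910 = 959)
H/F = 204/959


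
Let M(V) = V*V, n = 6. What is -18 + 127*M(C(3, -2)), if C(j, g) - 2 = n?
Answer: 8110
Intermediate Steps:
C(j, g) = 8 (C(j, g) = 2 + 6 = 8)
M(V) = V**2
-18 + 127*M(C(3, -2)) = -18 + 127*8**2 = -18 + 127*64 = -18 + 8128 = 8110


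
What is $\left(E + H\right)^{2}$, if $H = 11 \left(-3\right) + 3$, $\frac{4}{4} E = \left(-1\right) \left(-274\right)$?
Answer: $59536$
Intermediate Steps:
$E = 274$ ($E = \left(-1\right) \left(-274\right) = 274$)
$H = -30$ ($H = -33 + 3 = -30$)
$\left(E + H\right)^{2} = \left(274 - 30\right)^{2} = 244^{2} = 59536$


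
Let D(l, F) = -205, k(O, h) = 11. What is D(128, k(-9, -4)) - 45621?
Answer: -45826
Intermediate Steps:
D(128, k(-9, -4)) - 45621 = -205 - 45621 = -45826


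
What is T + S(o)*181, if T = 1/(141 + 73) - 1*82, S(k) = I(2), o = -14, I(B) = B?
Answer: 59921/214 ≈ 280.00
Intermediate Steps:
S(k) = 2
T = -17547/214 (T = 1/214 - 82 = -17547/214 ≈ -81.995)
T + S(o)*181 = -17547/214 + 2*181 = -17547/214 + 362 = 59921/214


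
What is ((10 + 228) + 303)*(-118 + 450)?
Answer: 179612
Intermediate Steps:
((10 + 228) + 303)*(-118 + 450) = (238 + 303)*332 = 541*332 = 179612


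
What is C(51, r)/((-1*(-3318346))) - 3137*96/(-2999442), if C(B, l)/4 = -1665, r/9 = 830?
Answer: 81612520906/829432196911 ≈ 0.098396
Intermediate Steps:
r = 7470 (r = 9*830 = 7470)
C(B, l) = -6660 (C(B, l) = 4*(-1665) = -6660)
C(51, r)/((-1*(-3318346))) - 3137*96/(-2999442) = -6660/((-1*(-3318346))) - 3137*96/(-2999442) = -6660/3318346 - 301152*(-1/2999442) = -6660*1/3318346 + 50192/499907 = -3330/1659173 + 50192/499907 = 81612520906/829432196911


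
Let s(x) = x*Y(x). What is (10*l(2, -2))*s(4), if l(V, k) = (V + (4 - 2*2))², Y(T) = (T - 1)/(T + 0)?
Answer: 120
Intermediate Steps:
Y(T) = (-1 + T)/T
l(V, k) = V² (l(V, k) = (V + (4 - 4))² = (V + 0)² = V²)
s(x) = -1 + x (s(x) = x*((-1 + x)/x) = -1 + x)
(10*l(2, -2))*s(4) = (10*2²)*(-1 + 4) = (10*4)*3 = 40*3 = 120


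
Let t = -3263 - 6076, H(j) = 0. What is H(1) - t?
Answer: 9339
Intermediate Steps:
t = -9339
H(1) - t = 0 - 1*(-9339) = 0 + 9339 = 9339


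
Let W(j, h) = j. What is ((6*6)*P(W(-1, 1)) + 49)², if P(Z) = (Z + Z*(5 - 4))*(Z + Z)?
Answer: 37249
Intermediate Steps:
P(Z) = 4*Z² (P(Z) = (Z + Z*1)*(2*Z) = (Z + Z)*(2*Z) = (2*Z)*(2*Z) = 4*Z²)
((6*6)*P(W(-1, 1)) + 49)² = ((6*6)*(4*(-1)²) + 49)² = (36*(4*1) + 49)² = (36*4 + 49)² = (144 + 49)² = 193² = 37249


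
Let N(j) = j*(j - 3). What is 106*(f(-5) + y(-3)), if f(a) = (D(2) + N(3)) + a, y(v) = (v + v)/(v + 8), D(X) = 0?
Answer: -3286/5 ≈ -657.20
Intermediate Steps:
N(j) = j*(-3 + j)
y(v) = 2*v/(8 + v) (y(v) = (2*v)/(8 + v) = 2*v/(8 + v))
f(a) = a (f(a) = (0 + 3*(-3 + 3)) + a = (0 + 3*0) + a = (0 + 0) + a = 0 + a = a)
106*(f(-5) + y(-3)) = 106*(-5 + 2*(-3)/(8 - 3)) = 106*(-5 + 2*(-3)/5) = 106*(-5 + 2*(-3)*(⅕)) = 106*(-5 - 6/5) = 106*(-31/5) = -3286/5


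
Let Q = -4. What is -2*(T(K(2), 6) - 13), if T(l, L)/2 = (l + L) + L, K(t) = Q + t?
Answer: -14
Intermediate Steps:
K(t) = -4 + t
T(l, L) = 2*l + 4*L (T(l, L) = 2*((l + L) + L) = 2*((L + l) + L) = 2*(l + 2*L) = 2*l + 4*L)
-2*(T(K(2), 6) - 13) = -2*((2*(-4 + 2) + 4*6) - 13) = -2*((2*(-2) + 24) - 13) = -2*((-4 + 24) - 13) = -2*(20 - 13) = -2*7 = -14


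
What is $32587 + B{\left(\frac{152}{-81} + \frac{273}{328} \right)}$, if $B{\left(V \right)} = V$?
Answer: $\frac{865743673}{26568} \approx 32586.0$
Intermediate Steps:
$32587 + B{\left(\frac{152}{-81} + \frac{273}{328} \right)} = 32587 + \left(\frac{152}{-81} + \frac{273}{328}\right) = 32587 + \left(152 \left(- \frac{1}{81}\right) + 273 \cdot \frac{1}{328}\right) = 32587 + \left(- \frac{152}{81} + \frac{273}{328}\right) = 32587 - \frac{27743}{26568} = \frac{865743673}{26568}$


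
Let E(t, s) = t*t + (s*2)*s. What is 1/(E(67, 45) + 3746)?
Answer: 1/12285 ≈ 8.1400e-5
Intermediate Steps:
E(t, s) = t**2 + 2*s**2 (E(t, s) = t**2 + (2*s)*s = t**2 + 2*s**2)
1/(E(67, 45) + 3746) = 1/((67**2 + 2*45**2) + 3746) = 1/((4489 + 2*2025) + 3746) = 1/((4489 + 4050) + 3746) = 1/(8539 + 3746) = 1/12285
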